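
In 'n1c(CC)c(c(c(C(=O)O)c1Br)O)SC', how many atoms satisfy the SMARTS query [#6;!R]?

4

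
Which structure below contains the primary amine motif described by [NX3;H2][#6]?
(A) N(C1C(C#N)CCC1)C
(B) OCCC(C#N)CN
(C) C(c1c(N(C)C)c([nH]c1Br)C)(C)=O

B

[NX3;H2][#6] describes a trivalent nitrogen with two H attached to carbon (a primary amine).
(A) has a nitrile (-C#N) but the nitrogen is NX1 (triple-bonded), not NX3 with two H.
(B) contains a primary amino group (-NH2), which satisfies every atom and bond constraint.
(C) has a dimethylamino group (-N(CH3)2) but the nitrogen has H0, not H2.
So the answer is (B).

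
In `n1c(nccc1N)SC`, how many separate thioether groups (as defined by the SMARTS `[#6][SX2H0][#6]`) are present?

1

[#6][SX2H0][#6] is the SMARTS for a thioether: an aliphatic sulfur bridging two carbons with no H on the sulfur.
Exactly one fragment in the molecule meets all constraints, giving 1 match.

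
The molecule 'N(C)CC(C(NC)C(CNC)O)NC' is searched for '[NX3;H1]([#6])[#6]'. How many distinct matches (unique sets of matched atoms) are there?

[NX3;H1]([#6])[#6] is the SMARTS for a secondary amine: a trivalent nitrogen with one H, bonded to two carbons.
The molecule carries 4 separate instances of an N-methylamino group (-NHCH3) meeting every constraint; each maps to a distinct set of atoms, giving 4 matches.

4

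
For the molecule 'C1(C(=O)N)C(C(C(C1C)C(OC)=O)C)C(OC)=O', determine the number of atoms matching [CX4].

9

Check the 18 heavy atoms by environment: 9× C (X4) → match; 3× C (X3) → no; 3× O (X1) → no; 1× N (X3) → no; 2× O (X2) → no.
That gives 9 matching atoms.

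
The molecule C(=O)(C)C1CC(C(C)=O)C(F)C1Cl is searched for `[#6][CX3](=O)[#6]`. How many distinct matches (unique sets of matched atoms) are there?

2

[#6][CX3](=O)[#6] is the SMARTS for a ketone: a carbonyl carbon (no H) flanked by two carbons.
The molecule carries 2 separate instances of an acetyl/ketone group (-C(=O)CH3) meeting every constraint; each maps to a distinct set of atoms, giving 2 matches.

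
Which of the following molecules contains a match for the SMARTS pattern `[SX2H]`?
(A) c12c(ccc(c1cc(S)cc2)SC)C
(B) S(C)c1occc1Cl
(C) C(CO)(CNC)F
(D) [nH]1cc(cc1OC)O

A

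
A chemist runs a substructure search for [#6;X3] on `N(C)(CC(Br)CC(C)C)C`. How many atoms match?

The query [#6;X3] means: any carbon (aromatic or not) with three total connections.
Check the 10 heavy atoms by environment: 8× C (X4) → no; 1× Br (X1) → no; 1× N (X3) → no.
No environment satisfies the query, so 0 matching atoms.

0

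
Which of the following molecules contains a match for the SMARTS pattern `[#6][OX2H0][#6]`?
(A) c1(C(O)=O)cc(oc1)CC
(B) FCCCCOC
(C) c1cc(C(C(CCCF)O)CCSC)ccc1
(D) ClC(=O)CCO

B

[#6][OX2H0][#6] describes an aliphatic oxygen bridging two carbons with no H on the oxygen (an ether).
(A) has a carboxylic acid group (-C(=O)OH) but the -OH oxygen has H1; the =O is OX1, not OX2.
(B) contains a methoxy ether (-OCH3), which satisfies every atom and bond constraint.
(C) has a hydroxyl group (-OH) but the oxygen has H1, not H0 bridging two carbons.
(D) has a hydroxyl group (-OH) but the oxygen has H1, not H0 bridging two carbons.
So the answer is (B).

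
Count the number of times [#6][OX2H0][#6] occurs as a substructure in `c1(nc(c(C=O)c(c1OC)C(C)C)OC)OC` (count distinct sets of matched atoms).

3

[#6][OX2H0][#6] is the SMARTS for an ether: an aliphatic oxygen bridging two carbons with no H on the oxygen.
The molecule carries 3 separate instances of a methoxy ether (-OCH3) meeting every constraint; each maps to a distinct set of atoms, giving 3 matches.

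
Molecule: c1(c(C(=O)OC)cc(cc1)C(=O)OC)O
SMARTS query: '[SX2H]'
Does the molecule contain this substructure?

No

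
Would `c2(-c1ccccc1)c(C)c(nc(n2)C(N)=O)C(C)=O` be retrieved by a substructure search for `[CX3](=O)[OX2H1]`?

No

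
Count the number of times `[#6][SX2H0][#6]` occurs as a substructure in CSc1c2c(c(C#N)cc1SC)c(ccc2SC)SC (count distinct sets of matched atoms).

[#6][SX2H0][#6] is the SMARTS for a thioether: an aliphatic sulfur bridging two carbons with no H on the sulfur.
The molecule carries 4 separate instances of a methylthio ether (-SCH3) meeting every constraint; each maps to a distinct set of atoms, giving 4 matches.

4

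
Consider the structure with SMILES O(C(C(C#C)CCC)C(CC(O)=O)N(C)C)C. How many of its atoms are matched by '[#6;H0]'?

The query [#6;H0] means: any carbon with no attached hydrogen.
Check the 17 heavy atoms by environment: 3× C (H2) → no; 4× C (H1) → no; 2× O (H0) → no; 4× C (H3) → no; 2× C (H0) → match; 1× O (H1) → no; 1× N (H0) → no.
That gives 2 matching atoms.

2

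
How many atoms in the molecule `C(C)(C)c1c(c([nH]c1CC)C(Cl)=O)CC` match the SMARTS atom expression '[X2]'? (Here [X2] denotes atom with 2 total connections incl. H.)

0

The query [X2] means: any atom with exactly two total connections (bonds + H).
Check the 15 heavy atoms by environment: 1× n (aromatic, X3) → no; 4× c (aromatic, X3) → no; 7× C (X4) → no; 1× C (X3) → no; 1× O (X1) → no; 1× Cl (X1) → no.
No environment satisfies the query, so 0 matching atoms.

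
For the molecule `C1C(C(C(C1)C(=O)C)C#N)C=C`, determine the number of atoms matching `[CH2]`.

3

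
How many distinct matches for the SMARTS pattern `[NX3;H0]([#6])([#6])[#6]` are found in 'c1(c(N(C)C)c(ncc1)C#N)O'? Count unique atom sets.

1

[NX3;H0]([#6])([#6])[#6] is the SMARTS for a tertiary amine: a trivalent nitrogen with no H, bonded to three carbons.
Exactly one fragment in the molecule meets all constraints, giving 1 match.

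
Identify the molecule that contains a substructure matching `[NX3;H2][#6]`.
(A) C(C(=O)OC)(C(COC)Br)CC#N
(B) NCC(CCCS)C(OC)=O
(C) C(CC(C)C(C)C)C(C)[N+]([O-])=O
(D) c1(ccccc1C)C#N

[NX3;H2][#6] describes a trivalent nitrogen with two H attached to carbon (a primary amine).
(A) has a nitrile (-C#N) but the nitrogen is NX1 (triple-bonded), not NX3 with two H.
(B) contains a primary amino group (-NH2), which satisfies every atom and bond constraint.
(C) has a nitro group (-[N+](=O)[O-]) but the nitrogen is [N+] with no H, not NX3H2.
(D) has a nitrile (-C#N) but the nitrogen is NX1 (triple-bonded), not NX3 with two H.
So the answer is (B).

B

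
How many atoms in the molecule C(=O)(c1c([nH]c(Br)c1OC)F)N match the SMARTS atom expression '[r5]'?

5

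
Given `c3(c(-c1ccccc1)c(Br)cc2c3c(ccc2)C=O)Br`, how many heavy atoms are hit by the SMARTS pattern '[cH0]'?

7

The query [cH0] means: aromatic carbon with no attached hydrogen (substituted or ring-fusion).
Check the 20 heavy atoms by environment: 7× c (aromatic, H0) → match; 9× c (aromatic, H1) → no; 1× C (H1) → no; 1× O (H0) → no; 2× Br (H0) → no.
That gives 7 matching atoms.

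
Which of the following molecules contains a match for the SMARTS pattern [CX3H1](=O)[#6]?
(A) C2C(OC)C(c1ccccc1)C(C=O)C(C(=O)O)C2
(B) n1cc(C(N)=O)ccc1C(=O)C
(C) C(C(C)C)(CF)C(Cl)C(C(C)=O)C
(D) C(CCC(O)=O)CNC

A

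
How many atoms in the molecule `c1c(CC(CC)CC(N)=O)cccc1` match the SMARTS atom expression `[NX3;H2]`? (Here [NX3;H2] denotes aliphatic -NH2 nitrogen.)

1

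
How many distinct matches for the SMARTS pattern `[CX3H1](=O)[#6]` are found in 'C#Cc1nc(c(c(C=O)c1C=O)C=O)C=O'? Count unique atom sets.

4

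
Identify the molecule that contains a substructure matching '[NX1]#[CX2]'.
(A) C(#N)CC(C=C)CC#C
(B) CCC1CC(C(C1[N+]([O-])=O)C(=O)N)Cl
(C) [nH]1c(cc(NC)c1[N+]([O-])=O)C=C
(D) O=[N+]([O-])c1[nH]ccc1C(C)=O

[NX1]#[CX2] describes a nitrogen triple-bonded to a two-connected carbon (a nitrile).
(A) contains a nitrile (-C#N), which satisfies every atom and bond constraint.
(B) has a nitro group (-[N+](=O)[O-]) but there is no C#N triple bond.
(C) has a nitro group (-[N+](=O)[O-]) but there is no C#N triple bond.
(D) has a nitro group (-[N+](=O)[O-]) but there is no C#N triple bond.
So the answer is (A).

A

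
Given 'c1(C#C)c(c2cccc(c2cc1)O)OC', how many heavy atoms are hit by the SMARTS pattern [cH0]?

The query [cH0] means: aromatic carbon with no attached hydrogen (substituted or ring-fusion).
Check the 15 heavy atoms by environment: 5× c (aromatic, H0) → match; 5× c (aromatic, H1) → no; 1× O (H0) → no; 1× C (H3) → no; 1× O (H1) → no; 1× C (H0) → no; 1× C (H1) → no.
That gives 5 matching atoms.

5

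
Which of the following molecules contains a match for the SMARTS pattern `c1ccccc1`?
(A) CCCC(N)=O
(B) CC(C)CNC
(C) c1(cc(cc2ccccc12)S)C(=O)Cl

C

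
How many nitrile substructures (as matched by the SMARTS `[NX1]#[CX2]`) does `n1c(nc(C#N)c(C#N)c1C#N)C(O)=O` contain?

[NX1]#[CX2] is the SMARTS for a nitrile: a nitrogen triple-bonded to a two-connected carbon.
The molecule carries 3 separate instances of a nitrile (-C#N) meeting every constraint; each maps to a distinct set of atoms, giving 3 matches.

3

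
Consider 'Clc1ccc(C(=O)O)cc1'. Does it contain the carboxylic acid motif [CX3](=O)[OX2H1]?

Yes

The pattern [CX3](=O)[OX2H1] describes an sp2 carbon double-bonded to O and single-bonded to an -OH oxygen — a carboxylic acid.
The molecule carries a carboxylic acid group (-C(=O)OH), whose atoms satisfy every constraint of the query, so the pattern matches.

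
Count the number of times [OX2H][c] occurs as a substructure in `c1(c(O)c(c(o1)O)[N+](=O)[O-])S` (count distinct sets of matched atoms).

2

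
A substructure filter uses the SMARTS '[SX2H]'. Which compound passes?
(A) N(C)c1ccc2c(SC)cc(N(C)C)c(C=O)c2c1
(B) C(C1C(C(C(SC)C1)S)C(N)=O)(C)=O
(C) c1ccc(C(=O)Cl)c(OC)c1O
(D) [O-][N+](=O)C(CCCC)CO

[SX2H] describes an aliphatic sulfur with two connections, one being H (a thiol).
(A) has a methylthio ether (-SCH3) but the sulfur has H0 (bonded to two carbons), not H1.
(B) contains a thiol (-SH), which satisfies every atom and bond constraint.
(C) has a hydroxyl group (-OH) but it is an -OH, not an -SH.
(D) has a hydroxyl group (-OH) but it is an -OH, not an -SH.
So the answer is (B).

B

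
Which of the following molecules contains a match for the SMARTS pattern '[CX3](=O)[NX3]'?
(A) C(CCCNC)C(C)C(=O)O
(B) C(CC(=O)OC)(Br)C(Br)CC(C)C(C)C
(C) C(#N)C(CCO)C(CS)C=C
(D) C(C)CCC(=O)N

D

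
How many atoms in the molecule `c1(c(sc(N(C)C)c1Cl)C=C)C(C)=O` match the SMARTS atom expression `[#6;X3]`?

7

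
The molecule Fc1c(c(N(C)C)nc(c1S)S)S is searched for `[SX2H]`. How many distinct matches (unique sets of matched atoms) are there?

3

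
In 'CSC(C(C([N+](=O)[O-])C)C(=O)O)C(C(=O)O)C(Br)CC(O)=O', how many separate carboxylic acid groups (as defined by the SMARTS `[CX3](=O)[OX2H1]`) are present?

3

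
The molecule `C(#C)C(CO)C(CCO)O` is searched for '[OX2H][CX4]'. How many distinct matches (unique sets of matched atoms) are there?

[OX2H][CX4] is the SMARTS for an aliphatic alcohol: a hydroxyl oxygen bound to an sp3 (X4) carbon.
The molecule carries 3 separate instances of a hydroxyl group (-OH) meeting every constraint; each maps to a distinct set of atoms, giving 3 matches.

3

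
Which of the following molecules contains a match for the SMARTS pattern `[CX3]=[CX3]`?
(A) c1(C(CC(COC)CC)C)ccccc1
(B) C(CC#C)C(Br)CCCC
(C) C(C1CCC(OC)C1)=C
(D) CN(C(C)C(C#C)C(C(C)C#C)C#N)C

C

[CX3]=[CX3] describes a non-aromatic C=C double bond between two sp2 carbons (an alkene).
(A) has an ethyl group (-CH2CH3) but its C-C bond is a single bond between CX4 carbons, not CX3=CX3.
(B) has an ethynyl group (-C#CH) but the C-C bond is a triple bond, not a double bond.
(C) contains a vinyl group (-CH=CH2), which satisfies every atom and bond constraint.
(D) has an ethynyl group (-C#CH) but the C-C bond is a triple bond, not a double bond.
So the answer is (C).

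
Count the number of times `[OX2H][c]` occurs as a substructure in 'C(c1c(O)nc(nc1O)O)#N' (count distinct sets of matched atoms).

[OX2H][c] is the SMARTS for a phenol: a hydroxyl oxygen attached to an aromatic carbon.
The molecule carries 3 separate instances of a hydroxyl group (-OH) meeting every constraint; each maps to a distinct set of atoms, giving 3 matches.

3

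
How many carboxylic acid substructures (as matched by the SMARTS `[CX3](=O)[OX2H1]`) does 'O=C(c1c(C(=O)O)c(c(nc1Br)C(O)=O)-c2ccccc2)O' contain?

3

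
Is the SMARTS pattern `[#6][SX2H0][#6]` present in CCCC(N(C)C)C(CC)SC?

Yes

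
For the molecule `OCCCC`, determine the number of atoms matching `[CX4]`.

4

Check the 5 heavy atoms by environment: 4× C (X4) → match; 1× O (X2) → no.
That gives 4 matching atoms.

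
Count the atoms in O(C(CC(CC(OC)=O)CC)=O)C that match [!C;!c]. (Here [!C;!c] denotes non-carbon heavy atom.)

4

The query [!C;!c] means: neither aliphatic nor aromatic carbon — same as [!#6].
Check the 13 heavy atoms by environment: 9× C → no; 4× O → match.
That gives 4 matching atoms.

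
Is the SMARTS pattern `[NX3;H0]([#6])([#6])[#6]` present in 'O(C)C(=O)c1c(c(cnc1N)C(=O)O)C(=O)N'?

No

The pattern [NX3;H0]([#6])([#6])[#6] describes a trivalent nitrogen with no H, bonded to three carbons — a tertiary amine.
The closest candidate here is a primary amino group (-NH2), but the nitrogen has H2, not H0 with three carbons. No other fragment satisfies the full query, so there is no match.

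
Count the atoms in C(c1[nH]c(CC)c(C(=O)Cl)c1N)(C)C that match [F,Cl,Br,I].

1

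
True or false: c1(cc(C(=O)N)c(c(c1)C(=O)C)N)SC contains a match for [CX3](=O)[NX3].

True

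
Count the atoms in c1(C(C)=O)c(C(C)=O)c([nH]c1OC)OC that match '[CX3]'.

2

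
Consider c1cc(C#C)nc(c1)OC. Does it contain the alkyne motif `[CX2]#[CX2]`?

The pattern [CX2]#[CX2] describes a carbon-carbon triple bond — an alkyne.
The molecule carries an ethynyl group (-C#CH), whose atoms satisfy every constraint of the query, so the pattern matches.

Yes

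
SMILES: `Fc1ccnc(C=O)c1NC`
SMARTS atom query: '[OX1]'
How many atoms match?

The query [OX1] means: aliphatic oxygen with one total connection — typically a carbonyl =O or an oxide.
Check the 11 heavy atoms by environment: 1× n (aromatic, X2) → no; 5× c (aromatic, X3) → no; 1× N (X3) → no; 1× C (X4) → no; 1× C (X3) → no; 1× O (X1) → match; 1× F (X1) → no.
That gives 1 matching atom.

1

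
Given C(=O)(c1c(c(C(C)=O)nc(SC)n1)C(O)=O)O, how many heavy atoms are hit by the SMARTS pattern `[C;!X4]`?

Check the 17 heavy atoms by environment: 2× n (aromatic, X2) → no; 4× c (aromatic, X3) → no; 1× S (X2) → no; 2× C (X4) → no; 3× C (X3) → match; 3× O (X1) → no; 2× O (X2) → no.
That gives 3 matching atoms.

3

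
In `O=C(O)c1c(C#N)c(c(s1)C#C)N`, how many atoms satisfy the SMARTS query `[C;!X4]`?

The query [C;!X4] means: aliphatic carbon that does not have four total connections.
Check the 13 heavy atoms by environment: 1× s (aromatic, X2) → no; 4× c (aromatic, X3) → no; 1× N (X3) → no; 3× C (X2) → match; 1× N (X1) → no; 1× C (X3) → match; 1× O (X1) → no; 1× O (X2) → no.
Summing the matching environments: 3 + 1 = 4 matching atoms.

4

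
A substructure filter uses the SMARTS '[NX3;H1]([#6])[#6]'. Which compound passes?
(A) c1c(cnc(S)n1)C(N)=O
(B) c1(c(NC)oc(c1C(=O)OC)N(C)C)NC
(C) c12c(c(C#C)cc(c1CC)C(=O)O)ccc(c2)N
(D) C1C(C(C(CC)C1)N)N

B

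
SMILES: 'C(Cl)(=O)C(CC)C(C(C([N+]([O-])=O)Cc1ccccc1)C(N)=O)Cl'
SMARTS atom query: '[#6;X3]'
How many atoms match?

8

The query [#6;X3] means: any carbon (aromatic or not) with three total connections.
Check the 23 heavy atoms by environment: 7× C (X4) → no; 2× C (X3) → match; 3× O (X1) → no; 2× Cl (X1) → no; 6× c (aromatic, X3) → match; 1× N (X3) → no; 1× N (charge +1, X3) → no; 1× O (charge -1, X1) → no.
Summing the matching environments: 2 + 6 = 8 matching atoms.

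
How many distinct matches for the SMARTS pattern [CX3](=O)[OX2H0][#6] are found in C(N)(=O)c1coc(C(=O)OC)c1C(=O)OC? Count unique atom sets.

[CX3](=O)[OX2H0][#6] is the SMARTS for an ester: a carbonyl carbon bonded to an oxygen that is itself bonded to carbon (no H on that O).
The molecule carries 2 separate instances of a methyl-ester group (-C(=O)OCH3) meeting every constraint; each maps to a distinct set of atoms, giving 2 matches.

2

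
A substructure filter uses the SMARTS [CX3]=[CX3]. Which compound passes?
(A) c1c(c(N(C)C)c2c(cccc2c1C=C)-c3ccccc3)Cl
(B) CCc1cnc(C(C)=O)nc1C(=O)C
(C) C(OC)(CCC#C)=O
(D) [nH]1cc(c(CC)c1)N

A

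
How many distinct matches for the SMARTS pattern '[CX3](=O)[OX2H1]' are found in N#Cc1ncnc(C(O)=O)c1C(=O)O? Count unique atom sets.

[CX3](=O)[OX2H1] is the SMARTS for a carboxylic acid: an sp2 carbon double-bonded to O and single-bonded to an -OH oxygen.
The molecule carries 2 separate instances of a carboxylic acid group (-C(=O)OH) meeting every constraint; each maps to a distinct set of atoms, giving 2 matches.

2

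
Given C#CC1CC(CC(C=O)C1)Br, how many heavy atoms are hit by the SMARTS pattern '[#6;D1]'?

1

The query [#6;D1] means: carbon bonded to exactly one heavy atom.
Check the 11 heavy atoms by environment: 3× C (D3) → no; 5× C (D2) → no; 1× C (D1) → match; 1× Br (D1) → no; 1× O (D1) → no.
That gives 1 matching atom.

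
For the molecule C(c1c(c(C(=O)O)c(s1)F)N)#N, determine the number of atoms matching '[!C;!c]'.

6

The query [!C;!c] means: neither aliphatic nor aromatic carbon — same as [!#6].
Check the 12 heavy atoms by environment: 1× s (aromatic) → match; 4× c (aromatic) → no; 1× F → match; 2× N → match; 2× C → no; 2× O → match.
Summing the matching environments: 1 + 1 + 2 + 2 = 6 matching atoms.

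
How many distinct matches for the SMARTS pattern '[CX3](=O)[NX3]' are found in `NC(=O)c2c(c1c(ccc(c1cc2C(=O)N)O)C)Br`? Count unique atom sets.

2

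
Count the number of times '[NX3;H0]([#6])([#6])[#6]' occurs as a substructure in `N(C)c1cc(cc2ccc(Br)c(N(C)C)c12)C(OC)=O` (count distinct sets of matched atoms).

[NX3;H0]([#6])([#6])[#6] is the SMARTS for a tertiary amine: a trivalent nitrogen with no H, bonded to three carbons.
Exactly one fragment in the molecule meets all constraints, giving 1 match.

1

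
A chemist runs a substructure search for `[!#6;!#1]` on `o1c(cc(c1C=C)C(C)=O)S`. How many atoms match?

The query [!#6;!#1] means: not carbon and not hydrogen — any heteroatom.
Check the 11 heavy atoms by environment: 1× o (aromatic) → match; 4× c (aromatic) → no; 1× S → match; 4× C → no; 1× O → match.
Summing the matching environments: 1 + 1 + 1 = 3 matching atoms.

3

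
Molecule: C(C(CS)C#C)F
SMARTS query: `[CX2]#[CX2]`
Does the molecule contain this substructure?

Yes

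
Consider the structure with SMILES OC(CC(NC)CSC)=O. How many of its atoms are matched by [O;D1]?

2

Check the 10 heavy atoms by environment: 2× C (D2) → no; 2× C (D3) → no; 2× O (D1) → match; 1× N (D2) → no; 2× C (D1) → no; 1× S (D2) → no.
That gives 2 matching atoms.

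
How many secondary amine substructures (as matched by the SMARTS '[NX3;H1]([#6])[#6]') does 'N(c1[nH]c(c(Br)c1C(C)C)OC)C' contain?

1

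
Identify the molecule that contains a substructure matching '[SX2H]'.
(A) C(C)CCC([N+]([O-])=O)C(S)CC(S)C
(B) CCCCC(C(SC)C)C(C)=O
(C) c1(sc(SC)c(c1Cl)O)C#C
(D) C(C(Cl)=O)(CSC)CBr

A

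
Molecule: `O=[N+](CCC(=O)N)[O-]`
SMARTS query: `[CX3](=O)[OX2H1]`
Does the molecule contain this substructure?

No

The pattern [CX3](=O)[OX2H1] describes an sp2 carbon double-bonded to O and single-bonded to an -OH oxygen — a carboxylic acid.
The closest candidate here is a primary amide (-C(=O)NH2), but the carbonyl is bonded to N, not to an -OH oxygen. No other fragment satisfies the full query, so there is no match.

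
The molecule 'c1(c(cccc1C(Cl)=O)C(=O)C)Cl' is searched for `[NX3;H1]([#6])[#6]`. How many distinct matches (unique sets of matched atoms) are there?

[NX3;H1]([#6])[#6] is the SMARTS for a secondary amine: a trivalent nitrogen with one H, bonded to two carbons.
No fragment in the molecule satisfies every constraint, giving 0 matches.

0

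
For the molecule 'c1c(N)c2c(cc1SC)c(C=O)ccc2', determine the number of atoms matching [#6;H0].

Check the 15 heavy atoms by environment: 5× c (aromatic, H0) → match; 5× c (aromatic, H1) → no; 1× C (H1) → no; 1× O (H0) → no; 1× S (H0) → no; 1× C (H3) → no; 1× N (H2) → no.
That gives 5 matching atoms.

5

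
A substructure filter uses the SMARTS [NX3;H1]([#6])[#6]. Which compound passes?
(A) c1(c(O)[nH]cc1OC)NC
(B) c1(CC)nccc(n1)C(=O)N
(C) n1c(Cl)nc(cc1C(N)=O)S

A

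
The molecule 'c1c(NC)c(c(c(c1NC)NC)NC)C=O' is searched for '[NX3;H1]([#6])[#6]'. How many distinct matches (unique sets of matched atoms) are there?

[NX3;H1]([#6])[#6] is the SMARTS for a secondary amine: a trivalent nitrogen with one H, bonded to two carbons.
The molecule carries 4 separate instances of an N-methylamino group (-NHCH3) meeting every constraint; each maps to a distinct set of atoms, giving 4 matches.

4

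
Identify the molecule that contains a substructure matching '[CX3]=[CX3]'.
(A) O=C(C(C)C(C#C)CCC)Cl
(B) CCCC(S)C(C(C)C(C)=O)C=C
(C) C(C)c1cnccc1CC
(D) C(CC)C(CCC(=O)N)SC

B

[CX3]=[CX3] describes a non-aromatic C=C double bond between two sp2 carbons (an alkene).
(A) has an ethyl group (-CH2CH3) but its C-C bond is a single bond between CX4 carbons, not CX3=CX3.
(B) contains a vinyl group (-CH=CH2), which satisfies every atom and bond constraint.
(C) has an ethyl group (-CH2CH3) but its C-C bond is a single bond between CX4 carbons, not CX3=CX3.
(D) has an ethyl group (-CH2CH3) but its C-C bond is a single bond between CX4 carbons, not CX3=CX3.
So the answer is (B).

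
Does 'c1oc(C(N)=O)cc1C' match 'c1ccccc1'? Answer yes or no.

No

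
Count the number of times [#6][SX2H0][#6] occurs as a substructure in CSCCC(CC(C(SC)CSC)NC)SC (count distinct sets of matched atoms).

[#6][SX2H0][#6] is the SMARTS for a thioether: an aliphatic sulfur bridging two carbons with no H on the sulfur.
The molecule carries 4 separate instances of a methylthio ether (-SCH3) meeting every constraint; each maps to a distinct set of atoms, giving 4 matches.

4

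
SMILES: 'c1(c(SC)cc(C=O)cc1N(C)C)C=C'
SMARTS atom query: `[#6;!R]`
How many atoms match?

6

Check the 15 heavy atoms by environment: 6× c (aromatic, in 6-ring) → no; 6× C (acyclic) → match; 1× O (acyclic) → no; 1× N (acyclic) → no; 1× S (acyclic) → no.
That gives 6 matching atoms.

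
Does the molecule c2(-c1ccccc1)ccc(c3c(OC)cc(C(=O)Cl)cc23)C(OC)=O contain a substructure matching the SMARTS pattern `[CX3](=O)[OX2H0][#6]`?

The pattern [CX3](=O)[OX2H0][#6] describes a carbonyl carbon bonded to an oxygen that is itself bonded to carbon (no H on that O) — an ester.
The molecule carries a methyl-ester group (-C(=O)OCH3), whose atoms satisfy every constraint of the query, so the pattern matches.

Yes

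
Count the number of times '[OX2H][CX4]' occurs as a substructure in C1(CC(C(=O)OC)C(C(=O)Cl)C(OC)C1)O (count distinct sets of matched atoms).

1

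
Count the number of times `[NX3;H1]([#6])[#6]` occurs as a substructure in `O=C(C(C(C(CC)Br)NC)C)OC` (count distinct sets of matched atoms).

[NX3;H1]([#6])[#6] is the SMARTS for a secondary amine: a trivalent nitrogen with one H, bonded to two carbons.
Exactly one fragment in the molecule meets all constraints, giving 1 match.

1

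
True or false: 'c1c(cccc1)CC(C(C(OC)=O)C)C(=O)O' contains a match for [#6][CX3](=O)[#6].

The pattern [#6][CX3](=O)[#6] describes a carbonyl carbon (no H) flanked by two carbons — a ketone.
The closest candidate here is a methyl-ester group (-C(=O)OCH3), but one neighbour of the carbonyl carbon is O, not C. No other fragment satisfies the full query, so there is no match.

False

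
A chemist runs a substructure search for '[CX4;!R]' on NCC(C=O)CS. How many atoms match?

The query [CX4;!R] means: aliphatic carbon with four total connections, not in a ring.
Check the 7 heavy atoms by environment: 3× C (X4, acyclic) → match; 1× S (X2, acyclic) → no; 1× N (X3, acyclic) → no; 1× C (X3, acyclic) → no; 1× O (X1, acyclic) → no.
That gives 3 matching atoms.

3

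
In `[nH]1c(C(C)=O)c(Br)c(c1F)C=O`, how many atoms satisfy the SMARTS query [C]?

3

The query [C] means: uppercase C matches aliphatic (non-aromatic) carbon only.
Check the 12 heavy atoms by environment: 1× n (aromatic) → no; 4× c (aromatic) → no; 1× F → no; 3× C → match; 2× O → no; 1× Br → no.
That gives 3 matching atoms.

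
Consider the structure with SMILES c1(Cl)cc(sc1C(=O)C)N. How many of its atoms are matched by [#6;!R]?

Check the 10 heavy atoms by environment: 1× s (aromatic, in 5-ring) → no; 4× c (aromatic, in 5-ring) → no; 1× Cl (acyclic) → no; 1× N (acyclic) → no; 2× C (acyclic) → match; 1× O (acyclic) → no.
That gives 2 matching atoms.

2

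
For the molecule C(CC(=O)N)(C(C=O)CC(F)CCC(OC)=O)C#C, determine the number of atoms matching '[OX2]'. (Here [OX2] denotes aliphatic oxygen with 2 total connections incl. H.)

The query [OX2] means: aliphatic oxygen with two total connections — ether, hydroxyl, or ester single-bond O.
Check the 19 heavy atoms by environment: 8× C (X4) → no; 3× C (X3) → no; 3× O (X1) → no; 1× N (X3) → no; 1× O (X2) → match; 1× F (X1) → no; 2× C (X2) → no.
That gives 1 matching atom.

1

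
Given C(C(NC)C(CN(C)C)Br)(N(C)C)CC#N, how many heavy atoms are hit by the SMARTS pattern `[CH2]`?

Check the 16 heavy atoms by environment: 2× C (H2) → match; 3× C (H1) → no; 1× N (H1) → no; 5× C (H3) → no; 1× Br (H0) → no; 3× N (H0) → no; 1× C (H0) → no.
That gives 2 matching atoms.

2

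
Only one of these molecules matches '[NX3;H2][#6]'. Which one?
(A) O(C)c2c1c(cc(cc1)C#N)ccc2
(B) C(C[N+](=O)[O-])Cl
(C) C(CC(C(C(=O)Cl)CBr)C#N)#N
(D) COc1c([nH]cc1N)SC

D

[NX3;H2][#6] describes a trivalent nitrogen with two H attached to carbon (a primary amine).
(A) has a nitrile (-C#N) but the nitrogen is NX1 (triple-bonded), not NX3 with two H.
(B) has a nitro group (-[N+](=O)[O-]) but the nitrogen is [N+] with no H, not NX3H2.
(C) has a nitrile (-C#N) but the nitrogen is NX1 (triple-bonded), not NX3 with two H.
(D) contains a primary amino group (-NH2), which satisfies every atom and bond constraint.
So the answer is (D).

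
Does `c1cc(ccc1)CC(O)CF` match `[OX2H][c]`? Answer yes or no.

The pattern [OX2H][c] describes a hydroxyl oxygen attached to an aromatic carbon — a phenol.
The closest candidate here is a hydroxyl group (-OH), but the -OH is on an aliphatic carbon, not an aromatic c. No other fragment satisfies the full query, so there is no match.

No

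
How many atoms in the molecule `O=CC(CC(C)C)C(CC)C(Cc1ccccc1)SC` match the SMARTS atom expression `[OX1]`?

The query [OX1] means: aliphatic oxygen with one total connection — typically a carbonyl =O or an oxide.
Check the 20 heavy atoms by environment: 11× C (X4) → no; 6× c (aromatic, X3) → no; 1× S (X2) → no; 1× C (X3) → no; 1× O (X1) → match.
That gives 1 matching atom.

1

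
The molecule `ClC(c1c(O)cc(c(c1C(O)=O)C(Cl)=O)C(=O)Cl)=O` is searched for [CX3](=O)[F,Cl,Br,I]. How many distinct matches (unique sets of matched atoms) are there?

3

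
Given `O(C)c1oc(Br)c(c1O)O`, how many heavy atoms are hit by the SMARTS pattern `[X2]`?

4

The query [X2] means: any atom with exactly two total connections (bonds + H).
Check the 10 heavy atoms by environment: 1× o (aromatic, X2) → match; 4× c (aromatic, X3) → no; 1× Br (X1) → no; 3× O (X2) → match; 1× C (X4) → no.
Summing the matching environments: 1 + 3 = 4 matching atoms.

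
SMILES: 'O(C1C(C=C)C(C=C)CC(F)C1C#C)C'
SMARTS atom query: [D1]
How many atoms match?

5

The query [D1] means: atom with exactly one heavy-atom neighbour (degree 1).
Check the 15 heavy atoms by environment: 4× C (D2) → no; 5× C (D3) → no; 4× C (D1) → match; 1× F (D1) → match; 1× O (D2) → no.
Summing the matching environments: 4 + 1 = 5 matching atoms.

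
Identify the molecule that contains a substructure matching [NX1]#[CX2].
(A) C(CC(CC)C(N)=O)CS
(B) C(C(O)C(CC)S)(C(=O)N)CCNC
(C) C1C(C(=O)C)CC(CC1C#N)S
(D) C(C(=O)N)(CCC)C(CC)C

C

[NX1]#[CX2] describes a nitrogen triple-bonded to a two-connected carbon (a nitrile).
(A) has a primary amide (-C(=O)NH2) but the nitrogen is NX3, not NX1.
(B) has a primary amide (-C(=O)NH2) but the nitrogen is NX3, not NX1.
(C) contains a nitrile (-C#N), which satisfies every atom and bond constraint.
(D) has a primary amide (-C(=O)NH2) but the nitrogen is NX3, not NX1.
So the answer is (C).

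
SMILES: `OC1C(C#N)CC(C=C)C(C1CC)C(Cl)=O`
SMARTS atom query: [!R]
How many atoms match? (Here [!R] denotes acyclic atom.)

10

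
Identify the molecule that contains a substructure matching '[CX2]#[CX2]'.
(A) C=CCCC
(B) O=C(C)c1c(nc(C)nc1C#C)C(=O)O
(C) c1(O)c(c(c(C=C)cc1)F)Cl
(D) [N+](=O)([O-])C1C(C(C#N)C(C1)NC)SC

[CX2]#[CX2] describes a carbon-carbon triple bond (an alkyne).
(A) has a vinyl group (-CH=CH2) but the C=C is a double bond; both carbons are CX3, not CX2.
(B) contains an ethynyl group (-C#CH), which satisfies every atom and bond constraint.
(C) has a vinyl group (-CH=CH2) but the C=C is a double bond; both carbons are CX3, not CX2.
(D) has a nitrile (-C#N) but the triple bond is C#N, not C#C.
So the answer is (B).

B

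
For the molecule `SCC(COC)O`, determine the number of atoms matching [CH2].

2

Check the 7 heavy atoms by environment: 2× C (H2) → match; 1× C (H1) → no; 1× O (H0) → no; 1× C (H3) → no; 1× S (H1) → no; 1× O (H1) → no.
That gives 2 matching atoms.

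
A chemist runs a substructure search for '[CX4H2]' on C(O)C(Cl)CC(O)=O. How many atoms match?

The query [CX4H2] means: sp3 carbon (X4) with exactly two hydrogens.
Check the 8 heavy atoms by environment: 2× C (H2, X4) → match; 1× C (H1, X4) → no; 1× C (H0, X3) → no; 1× O (H0, X1) → no; 2× O (H1, X2) → no; 1× Cl (H0, X1) → no.
That gives 2 matching atoms.

2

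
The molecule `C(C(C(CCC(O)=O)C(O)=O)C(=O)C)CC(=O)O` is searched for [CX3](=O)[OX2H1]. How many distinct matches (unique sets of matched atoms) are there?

3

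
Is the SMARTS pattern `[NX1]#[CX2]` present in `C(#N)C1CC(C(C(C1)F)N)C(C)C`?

The pattern [NX1]#[CX2] describes a nitrogen triple-bonded to a two-connected carbon — a nitrile.
The molecule carries a nitrile (-C#N), whose atoms satisfy every constraint of the query, so the pattern matches.

Yes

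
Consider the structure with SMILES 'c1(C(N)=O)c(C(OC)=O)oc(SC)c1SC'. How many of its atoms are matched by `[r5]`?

The query [r5] means: r5 matches atoms in a five-membered ring.
Check the 16 heavy atoms by environment: 1× o (aromatic, in 5-ring) → match; 4× c (aromatic, in 5-ring) → match; 2× S (acyclic) → no; 5× C (acyclic) → no; 3× O (acyclic) → no; 1× N (acyclic) → no.
Summing the matching environments: 1 + 4 = 5 matching atoms.

5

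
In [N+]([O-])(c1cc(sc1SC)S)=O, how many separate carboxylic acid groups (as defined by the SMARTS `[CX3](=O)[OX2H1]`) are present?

0

[CX3](=O)[OX2H1] is the SMARTS for a carboxylic acid: an sp2 carbon double-bonded to O and single-bonded to an -OH oxygen.
No fragment in the molecule satisfies every constraint, giving 0 matches.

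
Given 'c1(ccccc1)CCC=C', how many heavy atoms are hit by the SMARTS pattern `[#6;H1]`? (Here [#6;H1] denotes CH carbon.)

6

The query [#6;H1] means: any carbon bearing exactly one hydrogen.
Check the 10 heavy atoms by environment: 3× C (H2) → no; 1× c (aromatic, H0) → no; 5× c (aromatic, H1) → match; 1× C (H1) → match.
Summing the matching environments: 5 + 1 = 6 matching atoms.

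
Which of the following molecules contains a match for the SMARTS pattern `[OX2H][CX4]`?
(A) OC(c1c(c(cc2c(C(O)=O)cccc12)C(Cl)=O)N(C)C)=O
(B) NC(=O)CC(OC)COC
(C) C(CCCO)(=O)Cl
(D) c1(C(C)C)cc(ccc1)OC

C

[OX2H][CX4] describes a hydroxyl oxygen bound to an sp3 (X4) carbon (an aliphatic alcohol).
(A) has a carboxylic acid group (-C(=O)OH) but the -OH is on a CX3 carbonyl carbon, not a CX4 carbon.
(B) has a methoxy ether (-OCH3) but the oxygen has H0 (ether), not H1.
(C) contains a hydroxyl group (-OH), which satisfies every atom and bond constraint.
(D) has a methoxy ether (-OCH3) but the oxygen has H0 (ether), not H1.
So the answer is (C).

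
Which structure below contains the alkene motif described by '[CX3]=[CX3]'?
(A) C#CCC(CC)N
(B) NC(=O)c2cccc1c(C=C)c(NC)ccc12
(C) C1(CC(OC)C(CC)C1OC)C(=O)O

B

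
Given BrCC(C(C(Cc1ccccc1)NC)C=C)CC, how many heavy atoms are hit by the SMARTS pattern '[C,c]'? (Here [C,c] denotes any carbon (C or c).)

The query [C,c] means: comma = OR; matches aliphatic or aromatic carbon — same as #6.
Check the 18 heavy atoms by environment: 10× C → match; 6× c (aromatic) → match; 1× N → no; 1× Br → no.
Summing the matching environments: 10 + 6 = 16 matching atoms.

16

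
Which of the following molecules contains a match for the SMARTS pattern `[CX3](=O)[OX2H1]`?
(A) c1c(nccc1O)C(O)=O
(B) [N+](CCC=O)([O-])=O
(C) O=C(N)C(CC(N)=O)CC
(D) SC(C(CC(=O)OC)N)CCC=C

[CX3](=O)[OX2H1] describes an sp2 carbon double-bonded to O and single-bonded to an -OH oxygen (a carboxylic acid).
(A) contains a carboxylic acid group (-C(=O)OH), which satisfies every atom and bond constraint.
(B) has an aldehyde (-CHO) but there is no singly-bonded oxygen on the carbonyl carbon.
(C) has a primary amide (-C(=O)NH2) but the carbonyl is bonded to N, not to an -OH oxygen.
(D) has a methyl-ester group (-C(=O)OCH3) but the singly-bonded O has no H (OX2H0, not OX2H1).
So the answer is (A).

A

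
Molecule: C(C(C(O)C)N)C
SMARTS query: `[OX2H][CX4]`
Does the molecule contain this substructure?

Yes

The pattern [OX2H][CX4] describes a hydroxyl oxygen bound to an sp3 (X4) carbon — an aliphatic alcohol.
The molecule carries a hydroxyl group (-OH), whose atoms satisfy every constraint of the query, so the pattern matches.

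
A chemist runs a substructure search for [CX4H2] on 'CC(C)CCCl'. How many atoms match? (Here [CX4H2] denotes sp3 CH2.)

2

The query [CX4H2] means: sp3 carbon (X4) with exactly two hydrogens.
Check the 6 heavy atoms by environment: 2× C (H2, X4) → match; 1× Cl (H0, X1) → no; 1× C (H1, X4) → no; 2× C (H3, X4) → no.
That gives 2 matching atoms.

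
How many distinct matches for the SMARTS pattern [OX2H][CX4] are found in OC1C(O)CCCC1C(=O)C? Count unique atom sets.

2

[OX2H][CX4] is the SMARTS for an aliphatic alcohol: a hydroxyl oxygen bound to an sp3 (X4) carbon.
The molecule carries 2 separate instances of a hydroxyl group (-OH) meeting every constraint; each maps to a distinct set of atoms, giving 2 matches.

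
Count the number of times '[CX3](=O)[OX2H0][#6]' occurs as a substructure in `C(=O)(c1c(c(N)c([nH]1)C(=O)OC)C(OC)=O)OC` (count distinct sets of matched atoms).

[CX3](=O)[OX2H0][#6] is the SMARTS for an ester: a carbonyl carbon bonded to an oxygen that is itself bonded to carbon (no H on that O).
The molecule carries 3 separate instances of a methyl-ester group (-C(=O)OCH3) meeting every constraint; each maps to a distinct set of atoms, giving 3 matches.

3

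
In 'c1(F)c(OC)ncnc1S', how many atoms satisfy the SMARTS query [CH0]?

Check the 10 heavy atoms by environment: 2× n (aromatic, H0) → no; 1× c (aromatic, H1) → no; 3× c (aromatic, H0) → no; 1× F (H0) → no; 1× S (H1) → no; 1× O (H0) → no; 1× C (H3) → no.
No environment satisfies the query, so 0 matching atoms.

0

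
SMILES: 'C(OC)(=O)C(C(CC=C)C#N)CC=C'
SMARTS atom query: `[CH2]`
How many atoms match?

4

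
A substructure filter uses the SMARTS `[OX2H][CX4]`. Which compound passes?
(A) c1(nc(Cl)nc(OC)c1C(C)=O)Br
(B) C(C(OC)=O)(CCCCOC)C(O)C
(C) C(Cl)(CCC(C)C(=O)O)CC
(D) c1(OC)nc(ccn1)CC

B

[OX2H][CX4] describes a hydroxyl oxygen bound to an sp3 (X4) carbon (an aliphatic alcohol).
(A) has a methoxy ether (-OCH3) but the oxygen has H0 (ether), not H1.
(B) contains a hydroxyl group (-OH), which satisfies every atom and bond constraint.
(C) has a carboxylic acid group (-C(=O)OH) but the -OH is on a CX3 carbonyl carbon, not a CX4 carbon.
(D) has a methoxy ether (-OCH3) but the oxygen has H0 (ether), not H1.
So the answer is (B).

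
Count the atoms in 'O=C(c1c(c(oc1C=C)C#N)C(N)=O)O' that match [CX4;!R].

0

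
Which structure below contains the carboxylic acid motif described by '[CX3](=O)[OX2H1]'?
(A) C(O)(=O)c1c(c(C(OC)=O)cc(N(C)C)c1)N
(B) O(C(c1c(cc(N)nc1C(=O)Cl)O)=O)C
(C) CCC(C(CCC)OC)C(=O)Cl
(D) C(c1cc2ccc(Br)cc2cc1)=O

A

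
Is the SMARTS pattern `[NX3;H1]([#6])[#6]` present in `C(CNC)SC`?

Yes

The pattern [NX3;H1]([#6])[#6] describes a trivalent nitrogen with one H, bonded to two carbons — a secondary amine.
The molecule carries an N-methylamino group (-NHCH3), whose atoms satisfy every constraint of the query, so the pattern matches.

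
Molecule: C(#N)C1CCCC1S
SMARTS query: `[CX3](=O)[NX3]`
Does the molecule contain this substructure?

No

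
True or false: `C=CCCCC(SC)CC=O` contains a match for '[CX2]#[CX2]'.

False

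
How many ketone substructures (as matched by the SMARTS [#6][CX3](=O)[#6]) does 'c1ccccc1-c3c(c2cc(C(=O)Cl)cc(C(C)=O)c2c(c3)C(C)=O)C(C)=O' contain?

3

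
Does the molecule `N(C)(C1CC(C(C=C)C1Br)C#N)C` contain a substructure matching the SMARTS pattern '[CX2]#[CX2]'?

No

The pattern [CX2]#[CX2] describes a carbon-carbon triple bond — an alkyne.
The closest candidate here is a nitrile (-C#N), but the triple bond is C#N, not C#C. No other fragment satisfies the full query, so there is no match.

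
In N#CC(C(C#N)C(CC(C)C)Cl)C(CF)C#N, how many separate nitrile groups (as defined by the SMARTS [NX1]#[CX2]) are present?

[NX1]#[CX2] is the SMARTS for a nitrile: a nitrogen triple-bonded to a two-connected carbon.
The molecule carries 3 separate instances of a nitrile (-C#N) meeting every constraint; each maps to a distinct set of atoms, giving 3 matches.

3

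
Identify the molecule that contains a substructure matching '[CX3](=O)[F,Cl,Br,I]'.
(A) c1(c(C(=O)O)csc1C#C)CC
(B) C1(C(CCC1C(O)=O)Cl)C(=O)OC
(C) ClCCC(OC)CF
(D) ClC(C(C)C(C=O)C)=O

D

[CX3](=O)[F,Cl,Br,I] describes a carbonyl carbon bonded to a halogen (an acyl halide).
(A) has a carboxylic acid group (-C(=O)OH) but the carbonyl is bonded to -OH, not to a halogen.
(B) has a methyl-ester group (-C(=O)OCH3) but the carbonyl is bonded to -O-C, not to a halogen.
(C) has a chloro substituent but the Cl is not on a carbonyl carbon.
(D) contains an acyl chloride (-C(=O)Cl), which satisfies every atom and bond constraint.
So the answer is (D).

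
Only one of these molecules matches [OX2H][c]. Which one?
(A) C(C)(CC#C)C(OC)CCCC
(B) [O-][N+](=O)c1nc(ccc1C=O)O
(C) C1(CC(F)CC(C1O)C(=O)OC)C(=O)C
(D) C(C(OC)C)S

B

[OX2H][c] describes a hydroxyl oxygen attached to an aromatic carbon (a phenol).
(A) has a methoxy ether (-OCH3) but the oxygen has H0, not H1.
(B) contains a hydroxyl group (-OH), which satisfies every atom and bond constraint.
(C) has a hydroxyl group (-OH) but the -OH is on an aliphatic carbon, not an aromatic c.
(D) has a methoxy ether (-OCH3) but the oxygen has H0, not H1.
So the answer is (B).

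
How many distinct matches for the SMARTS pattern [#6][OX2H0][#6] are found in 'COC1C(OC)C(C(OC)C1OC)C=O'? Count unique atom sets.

[#6][OX2H0][#6] is the SMARTS for an ether: an aliphatic oxygen bridging two carbons with no H on the oxygen.
The molecule carries 4 separate instances of a methoxy ether (-OCH3) meeting every constraint; each maps to a distinct set of atoms, giving 4 matches.

4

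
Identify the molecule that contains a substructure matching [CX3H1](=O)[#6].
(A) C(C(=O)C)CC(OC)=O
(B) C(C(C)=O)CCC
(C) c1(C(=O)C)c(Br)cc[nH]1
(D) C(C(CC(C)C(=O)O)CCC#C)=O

D

[CX3H1](=O)[#6] describes an sp2 carbon with one H, double-bonded to O and single-bonded to carbon (an aldehyde).
(A) has a methyl-ester group (-C(=O)OCH3) but the carbonyl carbon has H0, not H1.
(B) has an acetyl/ketone group (-C(=O)CH3) but the carbonyl carbon has H0 (two carbon neighbours), not H1.
(C) has an acetyl/ketone group (-C(=O)CH3) but the carbonyl carbon has H0 (two carbon neighbours), not H1.
(D) contains an aldehyde (-CHO), which satisfies every atom and bond constraint.
So the answer is (D).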